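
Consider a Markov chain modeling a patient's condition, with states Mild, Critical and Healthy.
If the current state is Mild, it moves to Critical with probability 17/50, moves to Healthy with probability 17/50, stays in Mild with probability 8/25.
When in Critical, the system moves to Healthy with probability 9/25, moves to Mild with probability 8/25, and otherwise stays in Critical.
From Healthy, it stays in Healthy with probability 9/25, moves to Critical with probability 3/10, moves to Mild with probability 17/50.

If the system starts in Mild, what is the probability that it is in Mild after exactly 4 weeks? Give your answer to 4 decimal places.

Propagate the distribution vector 4 weeks from Mild.
After 0 weeks: (1.0000, 0.0000, 0.0000)
After 1 week: (0.3200, 0.3400, 0.3400)
After 2 weeks: (0.3268, 0.3196, 0.3536)
After 3 weeks: (0.3271, 0.3195, 0.3535)
After 4 weeks: (0.3271, 0.3195, 0.3535)
P(in Mild after 4 weeks) = 0.3271

0.3271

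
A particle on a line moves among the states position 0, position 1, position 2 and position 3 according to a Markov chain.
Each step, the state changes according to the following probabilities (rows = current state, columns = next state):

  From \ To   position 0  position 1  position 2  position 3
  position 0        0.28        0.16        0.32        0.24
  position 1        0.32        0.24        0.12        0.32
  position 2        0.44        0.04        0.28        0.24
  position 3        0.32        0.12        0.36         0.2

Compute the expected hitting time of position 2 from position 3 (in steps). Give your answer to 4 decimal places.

3.2092

Let t(s) be the expected number of steps to first reach position 2 from state s, with t(position 2) = 0. Conditioning on the first step:
t(position 0) = 1 + 0.28·t(position 0) + 0.16·t(position 1) + 0.24·t(position 3)
t(position 1) = 1 + 0.32·t(position 0) + 0.24·t(position 1) + 0.32·t(position 3)
t(position 3) = 1 + 0.32·t(position 0) + 0.12·t(position 1) + 0.2·t(position 3)
Solving: t(position 0) = 3.3662, t(position 1) = 4.0844, t(position 3) = 3.2092.
Expected steps from position 3 to position 2: 3.2092.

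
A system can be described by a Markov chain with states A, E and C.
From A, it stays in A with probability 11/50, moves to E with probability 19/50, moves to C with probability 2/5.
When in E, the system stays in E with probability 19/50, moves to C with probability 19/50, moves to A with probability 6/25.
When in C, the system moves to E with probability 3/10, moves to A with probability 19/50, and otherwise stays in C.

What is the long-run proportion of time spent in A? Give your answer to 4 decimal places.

0.2852

Let the stationary distribution be π with π = πP and π_1 + π_2 + π_3 = 1.
π_1 = 0.22·π_1 + 0.24·π_2 + 0.38·π_3
π_2 = 0.38·π_1 + 0.38·π_2 + 0.3·π_3
Solving with the normalization constraint gives π = (0.2852, 0.3509, 0.3639).
So the stationary probability of A is 0.2852.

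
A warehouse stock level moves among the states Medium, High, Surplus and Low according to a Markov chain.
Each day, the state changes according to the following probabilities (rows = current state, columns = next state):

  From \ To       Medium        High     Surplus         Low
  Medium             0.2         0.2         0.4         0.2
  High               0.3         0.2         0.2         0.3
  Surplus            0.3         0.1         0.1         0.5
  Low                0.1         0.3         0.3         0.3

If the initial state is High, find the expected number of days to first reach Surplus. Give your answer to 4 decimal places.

3.6735

Let t(s) be the expected number of days to first reach Surplus from state s, with t(Surplus) = 0. Conditioning on the first day:
t(Medium) = 1 + 0.2·t(Medium) + 0.2·t(High) + 0.2·t(Low)
t(High) = 1 + 0.3·t(Medium) + 0.2·t(High) + 0.3·t(Low)
t(Low) = 1 + 0.1·t(Medium) + 0.3·t(High) + 0.3·t(Low)
Solving: t(Medium) = 3.0272, t(High) = 3.6735, t(Low) = 3.4354.
Expected days from High to Surplus: 3.6735.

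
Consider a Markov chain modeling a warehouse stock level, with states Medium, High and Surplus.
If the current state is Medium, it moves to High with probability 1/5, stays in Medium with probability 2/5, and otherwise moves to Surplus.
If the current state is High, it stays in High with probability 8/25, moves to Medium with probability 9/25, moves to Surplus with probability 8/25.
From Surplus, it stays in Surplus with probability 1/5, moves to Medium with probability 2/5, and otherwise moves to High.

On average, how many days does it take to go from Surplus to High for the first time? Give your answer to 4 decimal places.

Let t(s) be the expected number of days to first reach High from state s, with t(High) = 0. Conditioning on the first day:
t(Medium) = 1 + 0.4·t(Medium) + 0.4·t(Surplus)
t(Surplus) = 1 + 0.4·t(Medium) + 0.2·t(Surplus)
Solving: t(Medium) = 3.7500, t(Surplus) = 3.1250.
Expected days from Surplus to High: 3.1250.

3.1250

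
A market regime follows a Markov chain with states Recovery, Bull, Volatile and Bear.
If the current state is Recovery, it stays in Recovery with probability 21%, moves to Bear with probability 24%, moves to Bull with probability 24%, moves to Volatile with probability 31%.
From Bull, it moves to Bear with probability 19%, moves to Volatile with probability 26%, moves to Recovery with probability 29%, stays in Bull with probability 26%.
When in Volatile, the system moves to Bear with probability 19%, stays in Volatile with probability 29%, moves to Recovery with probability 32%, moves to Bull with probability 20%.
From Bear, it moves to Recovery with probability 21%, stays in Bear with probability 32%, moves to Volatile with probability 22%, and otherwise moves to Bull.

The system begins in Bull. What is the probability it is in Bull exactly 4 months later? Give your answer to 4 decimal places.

0.2362

Propagate the distribution vector 4 months from Bull.
After 0 months: (0.0000, 1.0000, 0.0000, 0.0000)
After 1 month: (0.2900, 0.2600, 0.2600, 0.1900)
After 2 months: (0.2594, 0.2367, 0.2747, 0.2292)
After 3 months: (0.2592, 0.2360, 0.2720, 0.2328)
After 4 months: (0.2588, 0.2362, 0.2718, 0.2332)
P(in Bull after 4 months) = 0.2362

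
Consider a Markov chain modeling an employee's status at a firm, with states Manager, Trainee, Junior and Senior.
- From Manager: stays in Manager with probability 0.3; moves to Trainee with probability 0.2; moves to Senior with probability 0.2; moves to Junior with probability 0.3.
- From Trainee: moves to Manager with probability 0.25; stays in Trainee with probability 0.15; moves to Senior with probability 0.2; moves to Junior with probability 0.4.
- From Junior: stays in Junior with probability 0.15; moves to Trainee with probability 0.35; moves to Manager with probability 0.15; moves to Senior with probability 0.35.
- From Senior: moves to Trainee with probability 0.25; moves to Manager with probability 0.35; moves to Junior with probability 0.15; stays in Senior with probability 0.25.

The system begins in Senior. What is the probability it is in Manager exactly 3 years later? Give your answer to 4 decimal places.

Propagate the distribution vector 3 years from Senior.
After 0 years: (0.0000, 0.0000, 0.0000, 1.0000)
After 1 year: (0.3500, 0.2500, 0.1500, 0.2500)
After 2 years: (0.2775, 0.2225, 0.2650, 0.2350)
After 3 years: (0.2609, 0.2404, 0.2473, 0.2515)
P(in Manager after 3 years) = 0.2609

0.2609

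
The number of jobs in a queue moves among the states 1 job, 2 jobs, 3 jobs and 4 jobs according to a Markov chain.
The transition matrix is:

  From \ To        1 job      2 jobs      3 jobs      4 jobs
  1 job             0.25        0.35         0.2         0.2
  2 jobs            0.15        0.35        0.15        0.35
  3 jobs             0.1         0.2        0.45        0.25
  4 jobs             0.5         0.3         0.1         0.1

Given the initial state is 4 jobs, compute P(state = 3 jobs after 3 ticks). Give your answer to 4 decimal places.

0.2095

Propagate the distribution vector 3 ticks from 4 jobs.
After 0 ticks: (0.0000, 0.0000, 0.0000, 1.0000)
After 1 tick: (0.5000, 0.3000, 0.1000, 0.1000)
After 2 ticks: (0.2300, 0.3300, 0.2000, 0.2400)
After 3 ticks: (0.2470, 0.3080, 0.2095, 0.2355)
P(in 3 jobs after 3 ticks) = 0.2095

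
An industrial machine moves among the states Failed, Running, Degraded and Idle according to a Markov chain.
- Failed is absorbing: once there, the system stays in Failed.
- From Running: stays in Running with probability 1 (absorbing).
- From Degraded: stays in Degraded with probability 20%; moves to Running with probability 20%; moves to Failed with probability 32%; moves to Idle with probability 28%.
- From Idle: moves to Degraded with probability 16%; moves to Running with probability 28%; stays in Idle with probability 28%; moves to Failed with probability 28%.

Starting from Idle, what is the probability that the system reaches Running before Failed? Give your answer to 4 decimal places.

0.4819

Let h(s) be the probability of absorption at Running starting from transient state s. Then h(Running) = 1 and h(Failed) = 0. By first-step analysis:
h(Degraded) = 0.32·0 + 0.2·1 + 0.2·h(Degraded) + 0.28·h(Idle)
h(Idle) = 0.28·0 + 0.28·1 + 0.16·h(Degraded) + 0.28·h(Idle)
Solving: h(Degraded) = 0.4187, h(Idle) = 0.4819.
Starting from Idle, the probability is 0.4819.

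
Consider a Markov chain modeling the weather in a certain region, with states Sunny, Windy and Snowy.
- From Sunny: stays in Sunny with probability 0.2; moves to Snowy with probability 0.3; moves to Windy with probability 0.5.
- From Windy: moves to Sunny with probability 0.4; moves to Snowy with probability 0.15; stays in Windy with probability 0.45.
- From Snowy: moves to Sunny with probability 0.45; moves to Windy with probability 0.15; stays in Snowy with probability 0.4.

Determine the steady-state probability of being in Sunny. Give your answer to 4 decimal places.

0.3445

Let the stationary distribution be π with π = πP and π_1 + π_2 + π_3 = 1.
π_1 = 0.2·π_1 + 0.4·π_2 + 0.45·π_3
π_2 = 0.5·π_1 + 0.45·π_2 + 0.15·π_3
Solving with the normalization constraint gives π = (0.3445, 0.3866, 0.2689).
So the stationary probability of Sunny is 0.3445.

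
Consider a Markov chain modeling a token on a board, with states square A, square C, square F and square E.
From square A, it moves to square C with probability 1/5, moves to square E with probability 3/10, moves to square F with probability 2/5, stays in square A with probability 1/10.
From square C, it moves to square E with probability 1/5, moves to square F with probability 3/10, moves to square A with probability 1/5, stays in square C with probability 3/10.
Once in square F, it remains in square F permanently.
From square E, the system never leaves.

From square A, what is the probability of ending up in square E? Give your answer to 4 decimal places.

0.4237

Let h(s) be the probability of absorption at square E starting from transient state s. Then h(square E) = 1 and h(square F) = 0. By first-step analysis:
h(square A) = 0.1·h(square A) + 0.2·h(square C) + 0.4·0 + 0.3·1
h(square C) = 0.2·h(square A) + 0.3·h(square C) + 0.3·0 + 0.2·1
Solving: h(square A) = 0.4237, h(square C) = 0.4068.
Starting from square A, the probability is 0.4237.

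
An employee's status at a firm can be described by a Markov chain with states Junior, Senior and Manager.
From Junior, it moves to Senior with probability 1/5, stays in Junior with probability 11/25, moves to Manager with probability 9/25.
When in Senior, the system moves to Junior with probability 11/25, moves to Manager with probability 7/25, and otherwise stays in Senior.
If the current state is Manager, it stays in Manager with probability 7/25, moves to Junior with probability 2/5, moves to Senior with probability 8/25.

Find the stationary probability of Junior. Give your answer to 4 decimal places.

0.4274

Let the stationary distribution be π with π = πP and π_1 + π_2 + π_3 = 1.
π_1 = 0.44·π_1 + 0.44·π_2 + 0.4·π_3
π_2 = 0.2·π_1 + 0.28·π_2 + 0.32·π_3
Solving with the normalization constraint gives π = (0.4274, 0.2584, 0.3142).
So the stationary probability of Junior is 0.4274.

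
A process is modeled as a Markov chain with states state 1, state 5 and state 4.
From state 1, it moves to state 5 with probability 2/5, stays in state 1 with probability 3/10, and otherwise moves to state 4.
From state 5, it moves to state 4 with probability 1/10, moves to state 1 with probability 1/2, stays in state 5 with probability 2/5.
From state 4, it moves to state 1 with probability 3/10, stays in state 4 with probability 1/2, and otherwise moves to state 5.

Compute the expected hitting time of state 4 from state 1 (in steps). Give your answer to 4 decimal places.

4.5455

Let t(s) be the expected number of steps to first reach state 4 from state s, with t(state 4) = 0. Conditioning on the first step:
t(state 1) = 1 + 0.3·t(state 1) + 0.4·t(state 5)
t(state 5) = 1 + 0.5·t(state 1) + 0.4·t(state 5)
Solving: t(state 1) = 4.5455, t(state 5) = 5.4545.
Expected steps from state 1 to state 4: 4.5455.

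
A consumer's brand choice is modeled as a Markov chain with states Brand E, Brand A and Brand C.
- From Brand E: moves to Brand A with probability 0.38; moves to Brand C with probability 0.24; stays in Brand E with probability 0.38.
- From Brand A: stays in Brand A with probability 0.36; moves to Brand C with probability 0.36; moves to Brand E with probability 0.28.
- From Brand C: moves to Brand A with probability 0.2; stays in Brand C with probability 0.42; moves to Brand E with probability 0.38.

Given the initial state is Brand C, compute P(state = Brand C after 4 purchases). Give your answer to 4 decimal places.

0.3382

Propagate the distribution vector 4 purchases from Brand C.
After 0 purchases: (0.0000, 0.0000, 1.0000)
After 1 purchase: (0.3800, 0.2000, 0.4200)
After 2 purchases: (0.3600, 0.3004, 0.3396)
After 3 purchases: (0.3500, 0.3129, 0.3372)
After 4 purchases: (0.3487, 0.3131, 0.3382)
P(in Brand C after 4 purchases) = 0.3382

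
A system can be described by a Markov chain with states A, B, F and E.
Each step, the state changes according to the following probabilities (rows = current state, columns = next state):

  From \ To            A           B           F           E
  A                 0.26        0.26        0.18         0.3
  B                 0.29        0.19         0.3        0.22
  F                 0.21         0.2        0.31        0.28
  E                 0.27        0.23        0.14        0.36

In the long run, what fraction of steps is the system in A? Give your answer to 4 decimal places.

Let the stationary distribution be π with π = πP and π_1 + π_2 + π_3 + π_4 = 1.
π_1 = 0.26·π_1 + 0.29·π_2 + 0.21·π_3 + 0.27·π_4
π_2 = 0.26·π_1 + 0.19·π_2 + 0.2·π_3 + 0.23·π_4
π_3 = 0.18·π_1 + 0.3·π_2 + 0.31·π_3 + 0.14·π_4
Solving with the normalization constraint gives π = (0.2584, 0.2221, 0.2240, 0.2955).
So the stationary probability of A is 0.2584.

0.2584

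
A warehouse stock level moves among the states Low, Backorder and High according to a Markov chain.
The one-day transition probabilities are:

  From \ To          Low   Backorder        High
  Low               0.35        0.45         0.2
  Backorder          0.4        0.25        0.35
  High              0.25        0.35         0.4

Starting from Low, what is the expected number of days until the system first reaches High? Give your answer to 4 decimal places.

Let t(s) be the expected number of days to first reach High from state s, with t(High) = 0. Conditioning on the first day:
t(Low) = 1 + 0.35·t(Low) + 0.45·t(Backorder)
t(Backorder) = 1 + 0.4·t(Low) + 0.25·t(Backorder)
Solving: t(Low) = 3.9024, t(Backorder) = 3.4146.
Expected days from Low to High: 3.9024.

3.9024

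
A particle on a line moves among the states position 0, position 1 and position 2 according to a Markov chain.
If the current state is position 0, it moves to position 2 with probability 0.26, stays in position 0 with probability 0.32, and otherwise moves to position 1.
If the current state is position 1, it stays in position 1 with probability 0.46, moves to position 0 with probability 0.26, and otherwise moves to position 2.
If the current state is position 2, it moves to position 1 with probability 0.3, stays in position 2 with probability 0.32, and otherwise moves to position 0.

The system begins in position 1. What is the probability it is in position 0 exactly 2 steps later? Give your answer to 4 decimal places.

0.3092

Sum over the intermediate state after 1 step:
P = P(position 1→position 0)·P(position 0→position 0) + P(position 1→position 1)·P(position 1→position 0) + P(position 1→position 2)·P(position 2→position 0)
  = 0.26×0.32 + 0.46×0.26 + 0.28×0.38
  = 0.0832 + 0.1196 + 0.1064 = 0.3092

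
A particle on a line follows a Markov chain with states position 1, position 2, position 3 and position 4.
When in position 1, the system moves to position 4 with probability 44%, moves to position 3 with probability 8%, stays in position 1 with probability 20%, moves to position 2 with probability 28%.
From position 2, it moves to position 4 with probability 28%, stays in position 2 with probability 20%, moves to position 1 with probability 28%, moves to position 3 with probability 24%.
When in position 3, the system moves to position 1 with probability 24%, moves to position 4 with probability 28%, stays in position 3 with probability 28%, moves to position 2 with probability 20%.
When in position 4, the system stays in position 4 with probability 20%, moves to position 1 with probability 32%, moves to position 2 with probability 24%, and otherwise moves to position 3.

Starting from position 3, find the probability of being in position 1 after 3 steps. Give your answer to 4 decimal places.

Propagate the distribution vector 3 steps from position 3.
After 0 steps: (0.0000, 0.0000, 1.0000, 0.0000)
After 1 step: (0.2400, 0.2000, 0.2800, 0.2800)
After 2 steps: (0.2608, 0.2304, 0.2128, 0.2960)
After 3 steps: (0.2625, 0.2327, 0.2068, 0.2980)
P(in position 1 after 3 steps) = 0.2625

0.2625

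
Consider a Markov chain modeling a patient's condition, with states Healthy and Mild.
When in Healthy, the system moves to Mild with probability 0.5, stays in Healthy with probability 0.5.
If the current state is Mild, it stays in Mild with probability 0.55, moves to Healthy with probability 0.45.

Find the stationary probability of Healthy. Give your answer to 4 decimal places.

0.4737

Let the stationary distribution be π with π = πP and π_1 + π_2 = 1.
π_1 = 0.5·π_1 + 0.45·π_2
Solving with the normalization constraint gives π = (0.4737, 0.5263).
So the stationary probability of Healthy is 0.4737.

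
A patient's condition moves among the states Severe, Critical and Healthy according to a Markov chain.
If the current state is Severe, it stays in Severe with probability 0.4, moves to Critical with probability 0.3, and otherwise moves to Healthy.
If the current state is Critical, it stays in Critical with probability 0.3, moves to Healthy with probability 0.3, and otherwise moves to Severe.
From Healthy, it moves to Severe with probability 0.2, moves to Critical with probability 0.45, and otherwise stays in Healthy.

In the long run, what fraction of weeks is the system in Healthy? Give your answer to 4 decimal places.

0.3158

Let the stationary distribution be π with π = πP and π_1 + π_2 + π_3 = 1.
π_1 = 0.4·π_1 + 0.4·π_2 + 0.2·π_3
π_2 = 0.3·π_1 + 0.3·π_2 + 0.45·π_3
Solving with the normalization constraint gives π = (0.3368, 0.3474, 0.3158).
So the stationary probability of Healthy is 0.3158.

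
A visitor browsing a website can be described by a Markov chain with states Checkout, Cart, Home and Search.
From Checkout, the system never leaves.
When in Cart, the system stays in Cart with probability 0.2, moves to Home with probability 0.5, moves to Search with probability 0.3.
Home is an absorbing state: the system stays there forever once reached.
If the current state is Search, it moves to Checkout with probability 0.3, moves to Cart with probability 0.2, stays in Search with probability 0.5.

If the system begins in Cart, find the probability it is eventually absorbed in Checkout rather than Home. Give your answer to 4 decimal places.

0.2647

Let h(s) be the probability of absorption at Checkout starting from transient state s. Then h(Checkout) = 1 and h(Home) = 0. By first-step analysis:
h(Cart) = 0.2·h(Cart) + 0.5·0 + 0.3·h(Search)
h(Search) = 0.3·1 + 0.2·h(Cart) + 0.5·h(Search)
Solving: h(Cart) = 0.2647, h(Search) = 0.7059.
Starting from Cart, the probability is 0.2647.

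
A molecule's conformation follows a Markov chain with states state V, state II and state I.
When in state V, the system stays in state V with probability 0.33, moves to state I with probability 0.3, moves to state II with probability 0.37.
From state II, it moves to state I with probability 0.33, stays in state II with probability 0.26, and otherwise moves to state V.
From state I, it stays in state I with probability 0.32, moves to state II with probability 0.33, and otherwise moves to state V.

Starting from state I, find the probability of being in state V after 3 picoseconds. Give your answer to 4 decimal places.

0.3620

Propagate the distribution vector 3 picoseconds from state I.
After 0 picoseconds: (0.0000, 0.0000, 1.0000)
After 1 picosecond: (0.3500, 0.3300, 0.3200)
After 2 picoseconds: (0.3628, 0.3209, 0.3163)
After 3 picoseconds: (0.3620, 0.3220, 0.3160)
P(in state V after 3 picoseconds) = 0.3620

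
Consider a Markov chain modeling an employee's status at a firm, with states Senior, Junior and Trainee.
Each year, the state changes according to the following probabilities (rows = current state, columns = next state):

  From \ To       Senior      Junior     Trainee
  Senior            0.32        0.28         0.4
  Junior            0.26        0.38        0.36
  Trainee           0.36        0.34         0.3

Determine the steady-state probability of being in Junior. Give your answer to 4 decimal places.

0.3345

Let the stationary distribution be π with π = πP and π_1 + π_2 + π_3 = 1.
π_1 = 0.32·π_1 + 0.26·π_2 + 0.36·π_3
π_2 = 0.28·π_1 + 0.38·π_2 + 0.34·π_3
Solving with the normalization constraint gives π = (0.3140, 0.3345, 0.3515).
So the stationary probability of Junior is 0.3345.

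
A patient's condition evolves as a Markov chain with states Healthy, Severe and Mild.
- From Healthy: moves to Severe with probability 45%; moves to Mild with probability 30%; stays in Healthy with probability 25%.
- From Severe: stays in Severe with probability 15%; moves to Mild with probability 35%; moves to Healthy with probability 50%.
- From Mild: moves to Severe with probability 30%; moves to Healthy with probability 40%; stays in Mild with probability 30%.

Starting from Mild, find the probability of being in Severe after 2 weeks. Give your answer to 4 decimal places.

0.3150

Sum over the intermediate state after 1 week:
P = P(Mild→Healthy)·P(Healthy→Severe) + P(Mild→Severe)·P(Severe→Severe) + P(Mild→Mild)·P(Mild→Severe)
  = 0.4×0.45 + 0.3×0.15 + 0.3×0.3
  = 0.1800 + 0.0450 + 0.0900 = 0.3150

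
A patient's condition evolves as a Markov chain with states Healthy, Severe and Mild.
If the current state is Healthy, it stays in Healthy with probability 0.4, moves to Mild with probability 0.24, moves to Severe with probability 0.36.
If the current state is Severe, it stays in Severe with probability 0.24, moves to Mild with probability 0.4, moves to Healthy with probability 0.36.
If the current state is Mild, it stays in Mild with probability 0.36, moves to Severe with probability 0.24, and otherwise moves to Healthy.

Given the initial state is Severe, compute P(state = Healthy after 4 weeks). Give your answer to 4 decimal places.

0.3885

Propagate the distribution vector 4 weeks from Severe.
After 0 weeks: (0.0000, 1.0000, 0.0000)
After 1 week: (0.3600, 0.2400, 0.4000)
After 2 weeks: (0.3904, 0.2832, 0.3264)
After 3 weeks: (0.3887, 0.2868, 0.3245)
After 4 weeks: (0.3885, 0.2866, 0.3248)
P(in Healthy after 4 weeks) = 0.3885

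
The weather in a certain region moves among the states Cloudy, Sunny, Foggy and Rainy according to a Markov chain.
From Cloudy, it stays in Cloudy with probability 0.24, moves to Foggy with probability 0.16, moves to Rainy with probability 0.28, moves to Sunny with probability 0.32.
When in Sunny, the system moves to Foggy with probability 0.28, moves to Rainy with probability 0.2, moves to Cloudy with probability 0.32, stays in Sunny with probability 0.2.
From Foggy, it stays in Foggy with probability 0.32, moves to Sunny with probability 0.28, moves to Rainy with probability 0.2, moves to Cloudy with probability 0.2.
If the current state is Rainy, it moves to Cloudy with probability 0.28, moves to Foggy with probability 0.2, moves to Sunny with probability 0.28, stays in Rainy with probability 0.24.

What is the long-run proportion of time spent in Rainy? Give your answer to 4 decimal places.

Let the stationary distribution be π with π = πP and π_1 + π_2 + π_3 + π_4 = 1.
π_1 = 0.24·π_1 + 0.32·π_2 + 0.2·π_3 + 0.28·π_4
π_2 = 0.32·π_1 + 0.2·π_2 + 0.28·π_3 + 0.28·π_4
π_3 = 0.16·π_1 + 0.28·π_2 + 0.32·π_3 + 0.2·π_4
Solving with the normalization constraint gives π = (0.2611, 0.2689, 0.2399, 0.2301).
So the stationary probability of Rainy is 0.2301.

0.2301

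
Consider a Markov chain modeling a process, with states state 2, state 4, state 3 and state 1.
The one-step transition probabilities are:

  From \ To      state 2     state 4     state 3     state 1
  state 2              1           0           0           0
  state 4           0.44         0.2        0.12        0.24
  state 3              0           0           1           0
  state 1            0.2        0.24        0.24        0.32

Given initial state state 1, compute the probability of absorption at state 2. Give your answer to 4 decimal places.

Let h(s) be the probability of absorption at state 2 starting from transient state s. Then h(state 2) = 1 and h(state 3) = 0. By first-step analysis:
h(state 4) = 0.44·1 + 0.2·h(state 4) + 0.12·0 + 0.24·h(state 1)
h(state 1) = 0.2·1 + 0.24·h(state 4) + 0.24·0 + 0.32·h(state 1)
Solving: h(state 4) = 0.7138, h(state 1) = 0.5461.
Starting from state 1, the probability is 0.5461.

0.5461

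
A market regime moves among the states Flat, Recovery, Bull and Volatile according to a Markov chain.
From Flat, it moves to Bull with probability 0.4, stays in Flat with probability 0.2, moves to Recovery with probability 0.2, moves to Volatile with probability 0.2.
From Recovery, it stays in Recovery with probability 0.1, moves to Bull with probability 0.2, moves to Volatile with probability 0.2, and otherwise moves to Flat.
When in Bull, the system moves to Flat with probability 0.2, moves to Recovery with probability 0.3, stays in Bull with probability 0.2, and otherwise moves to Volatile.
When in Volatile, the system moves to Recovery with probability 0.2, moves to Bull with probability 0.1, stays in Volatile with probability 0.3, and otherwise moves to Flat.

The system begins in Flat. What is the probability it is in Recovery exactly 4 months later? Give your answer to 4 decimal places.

0.2034

Propagate the distribution vector 4 months from Flat.
After 0 months: (1.0000, 0.0000, 0.0000, 0.0000)
After 1 month: (0.2000, 0.2000, 0.4000, 0.2000)
After 2 months: (0.3000, 0.2200, 0.2200, 0.2600)
After 3 months: (0.3180, 0.2000, 0.2340, 0.2480)
After 4 months: (0.3096, 0.2034, 0.2388, 0.2482)
P(in Recovery after 4 months) = 0.2034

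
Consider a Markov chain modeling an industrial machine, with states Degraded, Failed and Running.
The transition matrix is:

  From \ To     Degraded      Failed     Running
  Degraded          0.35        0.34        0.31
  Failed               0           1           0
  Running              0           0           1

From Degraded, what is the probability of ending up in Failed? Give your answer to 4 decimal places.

0.5231

Let h(s) be the probability of absorption at Failed starting from transient state s. Then h(Failed) = 1 and h(Running) = 0. By first-step analysis:
h(Degraded) = 0.35·h(Degraded) + 0.34·1 + 0.31·0
Solving: h(Degraded) = 0.5231.
Starting from Degraded, the probability is 0.5231.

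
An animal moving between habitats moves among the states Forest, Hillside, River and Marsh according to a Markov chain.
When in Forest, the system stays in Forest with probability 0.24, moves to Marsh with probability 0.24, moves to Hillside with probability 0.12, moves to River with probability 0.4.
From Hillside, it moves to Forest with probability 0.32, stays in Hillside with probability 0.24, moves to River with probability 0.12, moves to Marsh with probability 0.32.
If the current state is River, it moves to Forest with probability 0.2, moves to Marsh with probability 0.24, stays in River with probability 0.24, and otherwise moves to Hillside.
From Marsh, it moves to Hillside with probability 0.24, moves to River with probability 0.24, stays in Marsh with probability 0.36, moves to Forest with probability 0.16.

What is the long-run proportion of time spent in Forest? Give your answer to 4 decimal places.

Let the stationary distribution be π with π = πP and π_1 + π_2 + π_3 + π_4 = 1.
π_1 = 0.24·π_1 + 0.32·π_2 + 0.2·π_3 + 0.16·π_4
π_2 = 0.12·π_1 + 0.24·π_2 + 0.32·π_3 + 0.24·π_4
π_3 = 0.4·π_1 + 0.12·π_2 + 0.24·π_3 + 0.24·π_4
Solving with the normalization constraint gives π = (0.2252, 0.2328, 0.2481, 0.2939).
So the stationary probability of Forest is 0.2252.

0.2252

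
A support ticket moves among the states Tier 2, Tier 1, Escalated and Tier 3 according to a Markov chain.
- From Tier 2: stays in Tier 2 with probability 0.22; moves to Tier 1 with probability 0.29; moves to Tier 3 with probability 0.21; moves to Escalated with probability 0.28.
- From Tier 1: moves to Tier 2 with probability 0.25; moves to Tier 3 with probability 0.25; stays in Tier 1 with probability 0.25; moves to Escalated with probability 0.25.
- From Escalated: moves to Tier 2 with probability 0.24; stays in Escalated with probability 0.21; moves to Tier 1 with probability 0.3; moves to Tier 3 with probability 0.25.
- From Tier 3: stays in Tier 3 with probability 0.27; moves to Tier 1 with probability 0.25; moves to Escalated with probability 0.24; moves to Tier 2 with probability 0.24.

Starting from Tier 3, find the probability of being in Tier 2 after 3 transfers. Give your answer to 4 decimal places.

0.2380

Propagate the distribution vector 3 transfers from Tier 3.
After 0 transfers: (0.0000, 0.0000, 0.0000, 1.0000)
After 1 transfer: (0.2400, 0.2500, 0.2400, 0.2700)
After 2 transfers: (0.2377, 0.2716, 0.2449, 0.2458)
After 3 transfers: (0.2380, 0.2718, 0.2449, 0.2454)
P(in Tier 2 after 3 transfers) = 0.2380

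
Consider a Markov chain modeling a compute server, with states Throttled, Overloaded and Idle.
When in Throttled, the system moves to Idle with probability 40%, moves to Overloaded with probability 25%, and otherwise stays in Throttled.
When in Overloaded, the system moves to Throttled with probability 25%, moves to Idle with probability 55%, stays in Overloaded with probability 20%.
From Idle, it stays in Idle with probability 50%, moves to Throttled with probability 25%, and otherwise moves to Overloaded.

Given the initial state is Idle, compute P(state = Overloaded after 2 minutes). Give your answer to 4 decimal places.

0.2375

Sum over the intermediate state after 1 minute:
P = P(Idle→Throttled)·P(Throttled→Overloaded) + P(Idle→Overloaded)·P(Overloaded→Overloaded) + P(Idle→Idle)·P(Idle→Overloaded)
  = 0.25×0.25 + 0.25×0.2 + 0.5×0.25
  = 0.0625 + 0.0500 + 0.1250 = 0.2375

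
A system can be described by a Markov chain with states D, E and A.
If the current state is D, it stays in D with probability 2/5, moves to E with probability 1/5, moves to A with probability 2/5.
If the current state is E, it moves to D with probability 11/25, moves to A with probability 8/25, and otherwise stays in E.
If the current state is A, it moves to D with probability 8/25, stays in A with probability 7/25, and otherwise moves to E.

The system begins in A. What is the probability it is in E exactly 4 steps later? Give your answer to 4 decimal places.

Propagate the distribution vector 4 steps from A.
After 0 steps: (0.0000, 0.0000, 1.0000)
After 1 step: (0.3200, 0.4000, 0.2800)
After 2 steps: (0.3936, 0.2720, 0.3344)
After 3 steps: (0.3841, 0.2778, 0.3381)
After 4 steps: (0.3841, 0.2787, 0.3372)
P(in E after 4 steps) = 0.2787

0.2787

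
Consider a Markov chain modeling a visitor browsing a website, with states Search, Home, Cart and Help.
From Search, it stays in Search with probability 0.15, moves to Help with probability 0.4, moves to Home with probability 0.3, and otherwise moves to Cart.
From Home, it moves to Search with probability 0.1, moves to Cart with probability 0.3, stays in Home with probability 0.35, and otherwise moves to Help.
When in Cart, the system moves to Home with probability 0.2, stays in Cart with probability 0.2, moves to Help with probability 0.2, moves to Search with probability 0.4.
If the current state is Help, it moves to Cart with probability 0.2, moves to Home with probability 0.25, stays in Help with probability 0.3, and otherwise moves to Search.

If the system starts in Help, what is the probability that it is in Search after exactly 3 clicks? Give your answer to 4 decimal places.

Propagate the distribution vector 3 clicks from Help.
After 0 clicks: (0.0000, 0.0000, 0.0000, 1.0000)
After 1 click: (0.2500, 0.2500, 0.2000, 0.3000)
After 2 clicks: (0.2175, 0.2775, 0.2125, 0.2925)
After 3 clicks: (0.2185, 0.2780, 0.2169, 0.2866)
P(in Search after 3 clicks) = 0.2185

0.2185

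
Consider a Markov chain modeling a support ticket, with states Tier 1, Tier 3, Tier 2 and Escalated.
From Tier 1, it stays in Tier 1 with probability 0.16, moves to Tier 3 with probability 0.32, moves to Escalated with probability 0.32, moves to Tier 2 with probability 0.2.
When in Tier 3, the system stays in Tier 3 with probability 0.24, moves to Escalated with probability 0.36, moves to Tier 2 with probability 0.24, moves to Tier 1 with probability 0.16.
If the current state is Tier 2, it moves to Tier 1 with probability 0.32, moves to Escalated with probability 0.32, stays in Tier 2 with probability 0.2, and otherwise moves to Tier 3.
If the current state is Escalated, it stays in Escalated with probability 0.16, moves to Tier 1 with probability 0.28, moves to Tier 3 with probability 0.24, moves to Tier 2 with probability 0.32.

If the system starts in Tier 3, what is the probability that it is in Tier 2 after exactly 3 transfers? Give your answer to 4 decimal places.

Propagate the distribution vector 3 transfers from Tier 3.
After 0 transfers: (0.0000, 1.0000, 0.0000, 0.0000)
After 1 transfer: (0.1600, 0.2400, 0.2400, 0.3600)
After 2 transfers: (0.2416, 0.2336, 0.2528, 0.2720)
After 3 transfers: (0.2331, 0.2391, 0.2420, 0.2858)
P(in Tier 2 after 3 transfers) = 0.2420

0.2420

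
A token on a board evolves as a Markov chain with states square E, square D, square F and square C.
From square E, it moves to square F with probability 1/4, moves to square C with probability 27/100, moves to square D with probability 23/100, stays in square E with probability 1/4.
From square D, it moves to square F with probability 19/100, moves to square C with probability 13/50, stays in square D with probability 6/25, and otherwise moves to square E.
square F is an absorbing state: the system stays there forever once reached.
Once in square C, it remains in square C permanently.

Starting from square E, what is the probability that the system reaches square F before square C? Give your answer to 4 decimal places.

0.4686

Let h(s) be the probability of absorption at square F starting from transient state s. Then h(square F) = 1 and h(square C) = 0. By first-step analysis:
h(square E) = 0.25·h(square E) + 0.23·h(square D) + 0.25·1 + 0.27·0
h(square D) = 0.31·h(square E) + 0.24·h(square D) + 0.19·1 + 0.26·0
Solving: h(square E) = 0.4686, h(square D) = 0.4411.
Starting from square E, the probability is 0.4686.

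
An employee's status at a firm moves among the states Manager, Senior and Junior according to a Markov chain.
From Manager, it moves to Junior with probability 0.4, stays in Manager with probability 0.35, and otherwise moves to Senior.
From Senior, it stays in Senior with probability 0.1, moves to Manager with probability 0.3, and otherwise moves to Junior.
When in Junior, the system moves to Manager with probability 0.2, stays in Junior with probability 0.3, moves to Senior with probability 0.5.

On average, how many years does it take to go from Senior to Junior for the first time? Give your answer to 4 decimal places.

1.8627

Let t(s) be the expected number of years to first reach Junior from state s, with t(Junior) = 0. Conditioning on the first year:
t(Manager) = 1 + 0.35·t(Manager) + 0.25·t(Senior)
t(Senior) = 1 + 0.3·t(Manager) + 0.1·t(Senior)
Solving: t(Manager) = 2.2549, t(Senior) = 1.8627.
Expected years from Senior to Junior: 1.8627.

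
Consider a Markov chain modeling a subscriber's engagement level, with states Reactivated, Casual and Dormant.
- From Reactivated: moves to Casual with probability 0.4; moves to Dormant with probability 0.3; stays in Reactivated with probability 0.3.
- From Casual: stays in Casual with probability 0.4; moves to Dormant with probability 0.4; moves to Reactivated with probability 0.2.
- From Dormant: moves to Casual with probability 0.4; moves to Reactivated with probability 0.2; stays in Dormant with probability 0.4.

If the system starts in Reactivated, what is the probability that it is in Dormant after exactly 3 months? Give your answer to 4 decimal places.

0.3770

Propagate the distribution vector 3 months from Reactivated.
After 0 months: (1.0000, 0.0000, 0.0000)
After 1 month: (0.3000, 0.4000, 0.3000)
After 2 months: (0.2300, 0.4000, 0.3700)
After 3 months: (0.2230, 0.4000, 0.3770)
P(in Dormant after 3 months) = 0.3770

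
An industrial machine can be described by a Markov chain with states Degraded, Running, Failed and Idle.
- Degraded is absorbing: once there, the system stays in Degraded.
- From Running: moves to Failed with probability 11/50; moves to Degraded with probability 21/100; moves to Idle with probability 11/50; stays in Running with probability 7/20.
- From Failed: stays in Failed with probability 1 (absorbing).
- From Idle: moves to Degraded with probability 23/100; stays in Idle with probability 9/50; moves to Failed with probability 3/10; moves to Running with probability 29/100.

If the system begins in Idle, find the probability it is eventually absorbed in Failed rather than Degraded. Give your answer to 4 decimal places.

0.5516

Let h(s) be the probability of absorption at Failed starting from transient state s. Then h(Failed) = 1 and h(Degraded) = 0. By first-step analysis:
h(Running) = 0.21·0 + 0.35·h(Running) + 0.22·1 + 0.22·h(Idle)
h(Idle) = 0.23·0 + 0.29·h(Running) + 0.3·1 + 0.18·h(Idle)
Solving: h(Running) = 0.5251, h(Idle) = 0.5516.
Starting from Idle, the probability is 0.5516.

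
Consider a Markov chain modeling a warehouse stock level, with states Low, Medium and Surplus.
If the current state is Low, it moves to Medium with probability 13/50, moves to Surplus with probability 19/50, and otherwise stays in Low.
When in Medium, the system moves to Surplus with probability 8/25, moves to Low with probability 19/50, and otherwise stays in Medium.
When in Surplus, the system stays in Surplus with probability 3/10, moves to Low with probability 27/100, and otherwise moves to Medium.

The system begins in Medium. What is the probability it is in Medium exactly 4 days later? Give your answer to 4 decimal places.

Propagate the distribution vector 4 days from Medium.
After 0 days: (0.0000, 1.0000, 0.0000)
After 1 day: (0.3800, 0.3000, 0.3200)
After 2 days: (0.3372, 0.3264, 0.3364)
After 3 days: (0.3363, 0.3302, 0.3335)
After 4 days: (0.3366, 0.3299, 0.3335)
P(in Medium after 4 days) = 0.3299

0.3299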